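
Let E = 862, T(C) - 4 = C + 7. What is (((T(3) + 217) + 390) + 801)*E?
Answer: 1225764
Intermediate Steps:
T(C) = 11 + C (T(C) = 4 + (C + 7) = 4 + (7 + C) = 11 + C)
(((T(3) + 217) + 390) + 801)*E = ((((11 + 3) + 217) + 390) + 801)*862 = (((14 + 217) + 390) + 801)*862 = ((231 + 390) + 801)*862 = (621 + 801)*862 = 1422*862 = 1225764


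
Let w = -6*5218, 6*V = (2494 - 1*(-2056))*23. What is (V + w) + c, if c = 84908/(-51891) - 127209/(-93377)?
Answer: -67189618220528/4845425907 ≈ -13867.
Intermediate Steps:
c = -1327452097/4845425907 (c = 84908*(-1/51891) - 127209*(-1/93377) = -84908/51891 + 127209/93377 = -1327452097/4845425907 ≈ -0.27396)
V = 52325/3 (V = ((2494 - 1*(-2056))*23)/6 = ((2494 + 2056)*23)/6 = (4550*23)/6 = (⅙)*104650 = 52325/3 ≈ 17442.)
w = -31308
(V + w) + c = (52325/3 - 31308) - 1327452097/4845425907 = -41599/3 - 1327452097/4845425907 = -67189618220528/4845425907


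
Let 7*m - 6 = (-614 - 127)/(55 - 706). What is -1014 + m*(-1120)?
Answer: -467878/217 ≈ -2156.1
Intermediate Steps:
m = 1549/1519 (m = 6/7 + ((-614 - 127)/(55 - 706))/7 = 6/7 + (-741/(-651))/7 = 6/7 + (-741*(-1/651))/7 = 6/7 + (⅐)*(247/217) = 6/7 + 247/1519 = 1549/1519 ≈ 1.0198)
-1014 + m*(-1120) = -1014 + (1549/1519)*(-1120) = -1014 - 247840/217 = -467878/217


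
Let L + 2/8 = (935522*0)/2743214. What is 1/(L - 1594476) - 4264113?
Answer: -27196107623269/6377905 ≈ -4.2641e+6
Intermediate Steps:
L = -1/4 (L = -1/4 + (935522*0)/2743214 = -1/4 + 0*(1/2743214) = -1/4 + 0 = -1/4 ≈ -0.25000)
1/(L - 1594476) - 4264113 = 1/(-1/4 - 1594476) - 4264113 = 1/(-6377905/4) - 4264113 = -4/6377905 - 4264113 = -27196107623269/6377905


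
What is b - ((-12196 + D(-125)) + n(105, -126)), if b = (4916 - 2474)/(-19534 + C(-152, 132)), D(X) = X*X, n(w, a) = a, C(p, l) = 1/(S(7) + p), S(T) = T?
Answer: -9355873683/2832431 ≈ -3303.1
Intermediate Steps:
C(p, l) = 1/(7 + p)
D(X) = X²
b = -354090/2832431 (b = (4916 - 2474)/(-19534 + 1/(7 - 152)) = 2442/(-19534 + 1/(-145)) = 2442/(-19534 - 1/145) = 2442/(-2832431/145) = 2442*(-145/2832431) = -354090/2832431 ≈ -0.12501)
b - ((-12196 + D(-125)) + n(105, -126)) = -354090/2832431 - ((-12196 + (-125)²) - 126) = -354090/2832431 - ((-12196 + 15625) - 126) = -354090/2832431 - (3429 - 126) = -354090/2832431 - 1*3303 = -354090/2832431 - 3303 = -9355873683/2832431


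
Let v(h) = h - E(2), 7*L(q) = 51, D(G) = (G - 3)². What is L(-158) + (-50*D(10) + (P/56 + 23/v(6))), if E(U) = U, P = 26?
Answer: -4873/2 ≈ -2436.5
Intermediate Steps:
D(G) = (-3 + G)²
L(q) = 51/7 (L(q) = (⅐)*51 = 51/7)
v(h) = -2 + h (v(h) = h - 1*2 = h - 2 = -2 + h)
L(-158) + (-50*D(10) + (P/56 + 23/v(6))) = 51/7 + (-50*(-3 + 10)² + (26/56 + 23/(-2 + 6))) = 51/7 + (-50*7² + (26*(1/56) + 23/4)) = 51/7 + (-50*49 + (13/28 + 23*(¼))) = 51/7 + (-2450 + (13/28 + 23/4)) = 51/7 + (-2450 + 87/14) = 51/7 - 34213/14 = -4873/2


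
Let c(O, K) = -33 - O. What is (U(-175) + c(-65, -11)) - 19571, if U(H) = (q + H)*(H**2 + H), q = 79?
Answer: -2942739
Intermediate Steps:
U(H) = (79 + H)*(H + H**2) (U(H) = (79 + H)*(H**2 + H) = (79 + H)*(H + H**2))
(U(-175) + c(-65, -11)) - 19571 = (-175*(79 + (-175)**2 + 80*(-175)) + (-33 - 1*(-65))) - 19571 = (-175*(79 + 30625 - 14000) + (-33 + 65)) - 19571 = (-175*16704 + 32) - 19571 = (-2923200 + 32) - 19571 = -2923168 - 19571 = -2942739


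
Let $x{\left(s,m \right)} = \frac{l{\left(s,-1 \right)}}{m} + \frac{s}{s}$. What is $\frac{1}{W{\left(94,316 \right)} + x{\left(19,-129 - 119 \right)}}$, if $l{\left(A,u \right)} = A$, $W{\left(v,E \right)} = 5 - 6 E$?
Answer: $- \frac{248}{468739} \approx -0.00052908$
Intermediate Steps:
$x{\left(s,m \right)} = 1 + \frac{s}{m}$ ($x{\left(s,m \right)} = \frac{s}{m} + \frac{s}{s} = \frac{s}{m} + 1 = 1 + \frac{s}{m}$)
$\frac{1}{W{\left(94,316 \right)} + x{\left(19,-129 - 119 \right)}} = \frac{1}{\left(5 - 1896\right) + \frac{\left(-129 - 119\right) + 19}{-129 - 119}} = \frac{1}{\left(5 - 1896\right) + \frac{-248 + 19}{-248}} = \frac{1}{-1891 - - \frac{229}{248}} = \frac{1}{-1891 + \frac{229}{248}} = \frac{1}{- \frac{468739}{248}} = - \frac{248}{468739}$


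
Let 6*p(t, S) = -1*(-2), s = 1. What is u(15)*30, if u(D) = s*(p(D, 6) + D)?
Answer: 460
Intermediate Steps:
p(t, S) = ⅓ (p(t, S) = (-1*(-2))/6 = (⅙)*2 = ⅓)
u(D) = ⅓ + D (u(D) = 1*(⅓ + D) = ⅓ + D)
u(15)*30 = (⅓ + 15)*30 = (46/3)*30 = 460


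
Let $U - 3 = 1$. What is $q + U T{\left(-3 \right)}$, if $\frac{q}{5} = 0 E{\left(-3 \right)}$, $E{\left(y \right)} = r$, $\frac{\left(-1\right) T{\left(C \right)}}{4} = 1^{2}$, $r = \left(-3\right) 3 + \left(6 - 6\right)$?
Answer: $-16$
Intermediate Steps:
$r = -9$ ($r = -9 + \left(6 - 6\right) = -9 + 0 = -9$)
$T{\left(C \right)} = -4$ ($T{\left(C \right)} = - 4 \cdot 1^{2} = \left(-4\right) 1 = -4$)
$E{\left(y \right)} = -9$
$U = 4$ ($U = 3 + 1 = 4$)
$q = 0$ ($q = 5 \cdot 0 \left(-9\right) = 5 \cdot 0 = 0$)
$q + U T{\left(-3 \right)} = 0 + 4 \left(-4\right) = 0 - 16 = -16$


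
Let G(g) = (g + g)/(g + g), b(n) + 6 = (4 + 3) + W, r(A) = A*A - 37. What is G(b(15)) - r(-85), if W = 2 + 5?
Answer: -7187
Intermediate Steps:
W = 7
r(A) = -37 + A**2 (r(A) = A**2 - 37 = -37 + A**2)
b(n) = 8 (b(n) = -6 + ((4 + 3) + 7) = -6 + (7 + 7) = -6 + 14 = 8)
G(g) = 1 (G(g) = (2*g)/((2*g)) = (2*g)*(1/(2*g)) = 1)
G(b(15)) - r(-85) = 1 - (-37 + (-85)**2) = 1 - (-37 + 7225) = 1 - 1*7188 = 1 - 7188 = -7187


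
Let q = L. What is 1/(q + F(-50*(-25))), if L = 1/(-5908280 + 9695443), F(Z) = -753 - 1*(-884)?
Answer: 3787163/496118354 ≈ 0.0076336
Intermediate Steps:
F(Z) = 131 (F(Z) = -753 + 884 = 131)
L = 1/3787163 ≈ 2.6405e-7
q = 1/3787163 ≈ 2.6405e-7
1/(q + F(-50*(-25))) = 1/(1/3787163 + 131) = 1/(496118354/3787163) = 3787163/496118354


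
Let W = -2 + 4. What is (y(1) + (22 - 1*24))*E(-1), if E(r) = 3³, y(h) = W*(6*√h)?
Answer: 270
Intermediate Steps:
W = 2
y(h) = 12*√h (y(h) = 2*(6*√h) = 12*√h)
E(r) = 27
(y(1) + (22 - 1*24))*E(-1) = (12*√1 + (22 - 1*24))*27 = (12*1 + (22 - 24))*27 = (12 - 2)*27 = 10*27 = 270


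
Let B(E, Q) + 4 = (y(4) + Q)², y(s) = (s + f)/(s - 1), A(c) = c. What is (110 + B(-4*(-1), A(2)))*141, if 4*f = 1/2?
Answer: 1059333/64 ≈ 16552.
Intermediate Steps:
f = ⅛ (f = (¼)/2 = (¼)*(½) = ⅛ ≈ 0.12500)
y(s) = (⅛ + s)/(-1 + s) (y(s) = (s + ⅛)/(s - 1) = (⅛ + s)/(-1 + s))
B(E, Q) = -4 + (11/8 + Q)² (B(E, Q) = -4 + ((⅛ + 4)/(-1 + 4) + Q)² = -4 + ((33/8)/3 + Q)² = -4 + ((⅓)*(33/8) + Q)² = -4 + (11/8 + Q)²)
(110 + B(-4*(-1), A(2)))*141 = (110 + (-4 + (11 + 8*2)²/64))*141 = (110 + (-4 + (11 + 16)²/64))*141 = (110 + (-4 + (1/64)*27²))*141 = (110 + (-4 + (1/64)*729))*141 = (110 + (-4 + 729/64))*141 = (110 + 473/64)*141 = (7513/64)*141 = 1059333/64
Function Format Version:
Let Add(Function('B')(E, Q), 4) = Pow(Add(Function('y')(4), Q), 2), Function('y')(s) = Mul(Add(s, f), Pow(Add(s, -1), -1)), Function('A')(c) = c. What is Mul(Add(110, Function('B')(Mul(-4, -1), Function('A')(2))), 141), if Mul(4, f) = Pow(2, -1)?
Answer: Rational(1059333, 64) ≈ 16552.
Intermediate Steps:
f = Rational(1, 8) (f = Mul(Rational(1, 4), Pow(2, -1)) = Mul(Rational(1, 4), Rational(1, 2)) = Rational(1, 8) ≈ 0.12500)
Function('y')(s) = Mul(Pow(Add(-1, s), -1), Add(Rational(1, 8), s)) (Function('y')(s) = Mul(Add(s, Rational(1, 8)), Pow(Add(s, -1), -1)) = Mul(Add(Rational(1, 8), s), Pow(Add(-1, s), -1)) = Mul(Pow(Add(-1, s), -1), Add(Rational(1, 8), s)))
Function('B')(E, Q) = Add(-4, Pow(Add(Rational(11, 8), Q), 2)) (Function('B')(E, Q) = Add(-4, Pow(Add(Mul(Pow(Add(-1, 4), -1), Add(Rational(1, 8), 4)), Q), 2)) = Add(-4, Pow(Add(Mul(Pow(3, -1), Rational(33, 8)), Q), 2)) = Add(-4, Pow(Add(Mul(Rational(1, 3), Rational(33, 8)), Q), 2)) = Add(-4, Pow(Add(Rational(11, 8), Q), 2)))
Mul(Add(110, Function('B')(Mul(-4, -1), Function('A')(2))), 141) = Mul(Add(110, Add(-4, Mul(Rational(1, 64), Pow(Add(11, Mul(8, 2)), 2)))), 141) = Mul(Add(110, Add(-4, Mul(Rational(1, 64), Pow(Add(11, 16), 2)))), 141) = Mul(Add(110, Add(-4, Mul(Rational(1, 64), Pow(27, 2)))), 141) = Mul(Add(110, Add(-4, Mul(Rational(1, 64), 729))), 141) = Mul(Add(110, Add(-4, Rational(729, 64))), 141) = Mul(Add(110, Rational(473, 64)), 141) = Mul(Rational(7513, 64), 141) = Rational(1059333, 64)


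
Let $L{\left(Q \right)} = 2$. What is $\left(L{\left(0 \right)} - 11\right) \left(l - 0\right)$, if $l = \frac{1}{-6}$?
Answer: $\frac{3}{2} \approx 1.5$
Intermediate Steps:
$l = - \frac{1}{6} \approx -0.16667$
$\left(L{\left(0 \right)} - 11\right) \left(l - 0\right) = \left(2 - 11\right) \left(- \frac{1}{6} - 0\right) = - 9 \left(- \frac{1}{6} + 0\right) = \left(-9\right) \left(- \frac{1}{6}\right) = \frac{3}{2}$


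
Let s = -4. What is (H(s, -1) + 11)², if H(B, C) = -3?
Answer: 64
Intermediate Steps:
(H(s, -1) + 11)² = (-3 + 11)² = 8² = 64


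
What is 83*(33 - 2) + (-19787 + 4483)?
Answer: -12731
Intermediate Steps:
83*(33 - 2) + (-19787 + 4483) = 83*31 - 15304 = 2573 - 15304 = -12731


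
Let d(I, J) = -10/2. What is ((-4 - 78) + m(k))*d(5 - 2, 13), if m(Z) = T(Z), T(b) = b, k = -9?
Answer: 455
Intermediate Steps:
m(Z) = Z
d(I, J) = -5 (d(I, J) = -10*½ = -5)
((-4 - 78) + m(k))*d(5 - 2, 13) = ((-4 - 78) - 9)*(-5) = (-82 - 9)*(-5) = -91*(-5) = 455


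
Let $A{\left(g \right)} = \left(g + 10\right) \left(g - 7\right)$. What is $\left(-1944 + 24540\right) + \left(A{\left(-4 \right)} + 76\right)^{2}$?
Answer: $22696$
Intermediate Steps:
$A{\left(g \right)} = \left(-7 + g\right) \left(10 + g\right)$ ($A{\left(g \right)} = \left(10 + g\right) \left(-7 + g\right) = \left(-7 + g\right) \left(10 + g\right)$)
$\left(-1944 + 24540\right) + \left(A{\left(-4 \right)} + 76\right)^{2} = \left(-1944 + 24540\right) + \left(\left(-70 + \left(-4\right)^{2} + 3 \left(-4\right)\right) + 76\right)^{2} = 22596 + \left(\left(-70 + 16 - 12\right) + 76\right)^{2} = 22596 + \left(-66 + 76\right)^{2} = 22596 + 10^{2} = 22596 + 100 = 22696$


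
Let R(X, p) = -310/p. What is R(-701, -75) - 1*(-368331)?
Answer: 5525027/15 ≈ 3.6834e+5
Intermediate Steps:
R(-701, -75) - 1*(-368331) = -310/(-75) - 1*(-368331) = -310*(-1/75) + 368331 = 62/15 + 368331 = 5525027/15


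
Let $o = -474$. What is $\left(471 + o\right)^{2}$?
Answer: $9$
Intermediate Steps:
$\left(471 + o\right)^{2} = \left(471 - 474\right)^{2} = \left(-3\right)^{2} = 9$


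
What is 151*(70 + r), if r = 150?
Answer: 33220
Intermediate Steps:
151*(70 + r) = 151*(70 + 150) = 151*220 = 33220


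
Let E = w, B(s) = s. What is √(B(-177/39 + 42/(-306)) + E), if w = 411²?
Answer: √74250379749/663 ≈ 410.99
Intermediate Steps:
w = 168921
E = 168921
√(B(-177/39 + 42/(-306)) + E) = √((-177/39 + 42/(-306)) + 168921) = √((-177*1/39 + 42*(-1/306)) + 168921) = √((-59/13 - 7/51) + 168921) = √(-3100/663 + 168921) = √(111991523/663) = √74250379749/663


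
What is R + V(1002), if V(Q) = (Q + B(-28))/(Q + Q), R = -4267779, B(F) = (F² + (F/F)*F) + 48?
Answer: -1425437885/334 ≈ -4.2678e+6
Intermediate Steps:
B(F) = 48 + F + F² (B(F) = (F² + 1*F) + 48 = (F² + F) + 48 = (F + F²) + 48 = 48 + F + F²)
V(Q) = (804 + Q)/(2*Q) (V(Q) = (Q + (48 - 28 + (-28)²))/(Q + Q) = (Q + (48 - 28 + 784))/((2*Q)) = (Q + 804)*(1/(2*Q)) = (804 + Q)*(1/(2*Q)) = (804 + Q)/(2*Q))
R + V(1002) = -4267779 + (½)*(804 + 1002)/1002 = -4267779 + (½)*(1/1002)*1806 = -4267779 + 301/334 = -1425437885/334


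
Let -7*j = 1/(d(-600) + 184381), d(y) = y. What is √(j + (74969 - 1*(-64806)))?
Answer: 2*√57831813372300877/1286467 ≈ 373.86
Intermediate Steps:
j = -1/1286467 (j = -1/(7*(-600 + 184381)) = -⅐/183781 = -⅐*1/183781 = -1/1286467 ≈ -7.7732e-7)
√(j + (74969 - 1*(-64806))) = √(-1/1286467 + (74969 - 1*(-64806))) = √(-1/1286467 + (74969 + 64806)) = √(-1/1286467 + 139775) = √(179815924924/1286467) = 2*√57831813372300877/1286467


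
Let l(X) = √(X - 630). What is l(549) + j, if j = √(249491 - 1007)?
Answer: 2*√62121 + 9*I ≈ 498.48 + 9.0*I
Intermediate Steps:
j = 2*√62121 (j = √248484 = 2*√62121 ≈ 498.48)
l(X) = √(-630 + X)
l(549) + j = √(-630 + 549) + 2*√62121 = √(-81) + 2*√62121 = 9*I + 2*√62121 = 2*√62121 + 9*I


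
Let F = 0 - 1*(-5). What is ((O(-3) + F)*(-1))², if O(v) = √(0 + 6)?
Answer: 31 + 10*√6 ≈ 55.495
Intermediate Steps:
F = 5 (F = 0 + 5 = 5)
O(v) = √6
((O(-3) + F)*(-1))² = ((√6 + 5)*(-1))² = ((5 + √6)*(-1))² = (-5 - √6)²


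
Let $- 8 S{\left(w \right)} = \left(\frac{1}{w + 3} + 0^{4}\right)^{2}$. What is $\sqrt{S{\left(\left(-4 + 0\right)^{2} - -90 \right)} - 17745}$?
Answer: $\frac{i \sqrt{3373253522}}{436} \approx 133.21 i$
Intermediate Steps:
$S{\left(w \right)} = - \frac{1}{8 \left(3 + w\right)^{2}}$ ($S{\left(w \right)} = - \frac{\left(\frac{1}{w + 3} + 0^{4}\right)^{2}}{8} = - \frac{\left(\frac{1}{3 + w} + 0\right)^{2}}{8} = - \frac{\left(\frac{1}{3 + w}\right)^{2}}{8} = - \frac{1}{8 \left(3 + w\right)^{2}}$)
$\sqrt{S{\left(\left(-4 + 0\right)^{2} - -90 \right)} - 17745} = \sqrt{- \frac{1}{8 \left(3 + \left(\left(-4 + 0\right)^{2} - -90\right)\right)^{2}} - 17745} = \sqrt{- \frac{1}{8 \left(3 + \left(\left(-4\right)^{2} + 90\right)\right)^{2}} - 17745} = \sqrt{- \frac{1}{8 \left(3 + \left(16 + 90\right)\right)^{2}} - 17745} = \sqrt{- \frac{1}{8 \left(3 + 106\right)^{2}} - 17745} = \sqrt{- \frac{1}{8 \cdot 11881} - 17745} = \sqrt{\left(- \frac{1}{8}\right) \frac{1}{11881} - 17745} = \sqrt{- \frac{1}{95048} - 17745} = \sqrt{- \frac{1686626761}{95048}} = \frac{i \sqrt{3373253522}}{436}$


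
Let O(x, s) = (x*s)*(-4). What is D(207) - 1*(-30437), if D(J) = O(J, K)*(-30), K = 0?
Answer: 30437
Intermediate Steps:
O(x, s) = -4*s*x (O(x, s) = (s*x)*(-4) = -4*s*x)
D(J) = 0 (D(J) = -4*0*J*(-30) = 0*(-30) = 0)
D(207) - 1*(-30437) = 0 - 1*(-30437) = 0 + 30437 = 30437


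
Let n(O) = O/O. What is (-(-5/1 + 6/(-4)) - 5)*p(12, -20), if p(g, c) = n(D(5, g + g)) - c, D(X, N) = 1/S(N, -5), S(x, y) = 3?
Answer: 63/2 ≈ 31.500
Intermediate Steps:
D(X, N) = ⅓ (D(X, N) = 1/3 = ⅓)
n(O) = 1
p(g, c) = 1 - c
(-(-5/1 + 6/(-4)) - 5)*p(12, -20) = (-(-5/1 + 6/(-4)) - 5)*(1 - 1*(-20)) = (-(-5*1 + 6*(-¼)) - 5)*(1 + 20) = (-(-5 - 3/2) - 5)*21 = (-1*(-13/2) - 5)*21 = (13/2 - 5)*21 = (3/2)*21 = 63/2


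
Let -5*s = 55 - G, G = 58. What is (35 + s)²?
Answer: 31684/25 ≈ 1267.4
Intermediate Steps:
s = ⅗ (s = -(55 - 1*58)/5 = -(55 - 58)/5 = -⅕*(-3) = ⅗ ≈ 0.60000)
(35 + s)² = (35 + ⅗)² = (178/5)² = 31684/25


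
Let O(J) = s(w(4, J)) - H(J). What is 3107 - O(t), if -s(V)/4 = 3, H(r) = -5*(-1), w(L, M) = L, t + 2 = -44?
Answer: 3124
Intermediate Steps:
t = -46 (t = -2 - 44 = -46)
H(r) = 5
s(V) = -12 (s(V) = -4*3 = -12)
O(J) = -17 (O(J) = -12 - 1*5 = -12 - 5 = -17)
3107 - O(t) = 3107 - 1*(-17) = 3107 + 17 = 3124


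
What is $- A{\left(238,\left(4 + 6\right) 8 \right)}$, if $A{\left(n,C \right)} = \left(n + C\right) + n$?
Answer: $-556$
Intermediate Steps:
$A{\left(n,C \right)} = C + 2 n$ ($A{\left(n,C \right)} = \left(C + n\right) + n = C + 2 n$)
$- A{\left(238,\left(4 + 6\right) 8 \right)} = - (\left(4 + 6\right) 8 + 2 \cdot 238) = - (10 \cdot 8 + 476) = - (80 + 476) = \left(-1\right) 556 = -556$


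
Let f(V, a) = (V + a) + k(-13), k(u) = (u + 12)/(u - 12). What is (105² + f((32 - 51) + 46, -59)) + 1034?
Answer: 300676/25 ≈ 12027.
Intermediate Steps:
k(u) = (12 + u)/(-12 + u)
f(V, a) = 1/25 + V + a (f(V, a) = (V + a) + (12 - 13)/(-12 - 13) = (V + a) - 1/(-25) = (V + a) - 1/25*(-1) = (V + a) + 1/25 = 1/25 + V + a)
(105² + f((32 - 51) + 46, -59)) + 1034 = (105² + (1/25 + ((32 - 51) + 46) - 59)) + 1034 = (11025 + (1/25 + (-19 + 46) - 59)) + 1034 = (11025 + (1/25 + 27 - 59)) + 1034 = (11025 - 799/25) + 1034 = 274826/25 + 1034 = 300676/25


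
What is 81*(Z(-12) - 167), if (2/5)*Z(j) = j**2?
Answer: 15633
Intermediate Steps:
Z(j) = 5*j**2/2
81*(Z(-12) - 167) = 81*((5/2)*(-12)**2 - 167) = 81*((5/2)*144 - 167) = 81*(360 - 167) = 81*193 = 15633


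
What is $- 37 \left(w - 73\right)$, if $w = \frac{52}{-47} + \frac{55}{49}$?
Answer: $\frac{6219034}{2303} \approx 2700.4$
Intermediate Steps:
$w = \frac{37}{2303}$ ($w = 52 \left(- \frac{1}{47}\right) + 55 \cdot \frac{1}{49} = - \frac{52}{47} + \frac{55}{49} = \frac{37}{2303} \approx 0.016066$)
$- 37 \left(w - 73\right) = - 37 \left(\frac{37}{2303} - 73\right) = \left(-37\right) \left(- \frac{168082}{2303}\right) = \frac{6219034}{2303}$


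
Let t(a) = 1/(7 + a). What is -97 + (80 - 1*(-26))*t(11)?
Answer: -820/9 ≈ -91.111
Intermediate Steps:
-97 + (80 - 1*(-26))*t(11) = -97 + (80 - 1*(-26))/(7 + 11) = -97 + (80 + 26)/18 = -97 + 106*(1/18) = -97 + 53/9 = -820/9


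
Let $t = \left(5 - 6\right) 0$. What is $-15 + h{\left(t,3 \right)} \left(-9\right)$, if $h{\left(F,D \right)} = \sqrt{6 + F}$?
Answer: $-15 - 9 \sqrt{6} \approx -37.045$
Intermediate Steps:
$t = 0$ ($t = \left(5 - 6\right) 0 = \left(-1\right) 0 = 0$)
$-15 + h{\left(t,3 \right)} \left(-9\right) = -15 + \sqrt{6 + 0} \left(-9\right) = -15 + \sqrt{6} \left(-9\right) = -15 - 9 \sqrt{6}$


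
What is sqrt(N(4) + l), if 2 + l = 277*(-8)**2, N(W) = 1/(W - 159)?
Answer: 3*sqrt(47318555)/155 ≈ 133.14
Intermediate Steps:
N(W) = 1/(-159 + W)
l = 17726 (l = -2 + 277*(-8)**2 = -2 + 277*64 = -2 + 17728 = 17726)
sqrt(N(4) + l) = sqrt(1/(-159 + 4) + 17726) = sqrt(1/(-155) + 17726) = sqrt(-1/155 + 17726) = sqrt(2747529/155) = 3*sqrt(47318555)/155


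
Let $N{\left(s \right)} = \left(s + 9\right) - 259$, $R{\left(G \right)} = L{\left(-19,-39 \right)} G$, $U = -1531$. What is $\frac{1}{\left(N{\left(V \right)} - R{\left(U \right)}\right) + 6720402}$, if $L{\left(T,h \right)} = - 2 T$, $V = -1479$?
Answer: $\frac{1}{6776851} \approx 1.4756 \cdot 10^{-7}$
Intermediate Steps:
$R{\left(G \right)} = 38 G$ ($R{\left(G \right)} = \left(-2\right) \left(-19\right) G = 38 G$)
$N{\left(s \right)} = -250 + s$ ($N{\left(s \right)} = \left(9 + s\right) - 259 = -250 + s$)
$\frac{1}{\left(N{\left(V \right)} - R{\left(U \right)}\right) + 6720402} = \frac{1}{\left(\left(-250 - 1479\right) - 38 \left(-1531\right)\right) + 6720402} = \frac{1}{\left(-1729 - -58178\right) + 6720402} = \frac{1}{\left(-1729 + 58178\right) + 6720402} = \frac{1}{56449 + 6720402} = \frac{1}{6776851}$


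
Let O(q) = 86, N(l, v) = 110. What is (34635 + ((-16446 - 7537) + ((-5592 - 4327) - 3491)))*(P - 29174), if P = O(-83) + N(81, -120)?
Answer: 79921324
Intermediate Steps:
P = 196 (P = 86 + 110 = 196)
(34635 + ((-16446 - 7537) + ((-5592 - 4327) - 3491)))*(P - 29174) = (34635 + ((-16446 - 7537) + ((-5592 - 4327) - 3491)))*(196 - 29174) = (34635 + (-23983 + (-9919 - 3491)))*(-28978) = (34635 + (-23983 - 13410))*(-28978) = (34635 - 37393)*(-28978) = -2758*(-28978) = 79921324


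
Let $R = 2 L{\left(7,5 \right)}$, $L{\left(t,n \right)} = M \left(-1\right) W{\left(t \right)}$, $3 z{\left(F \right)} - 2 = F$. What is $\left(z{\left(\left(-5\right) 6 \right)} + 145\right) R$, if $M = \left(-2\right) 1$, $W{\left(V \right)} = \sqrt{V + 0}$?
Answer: $\frac{1628 \sqrt{7}}{3} \approx 1435.8$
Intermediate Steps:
$z{\left(F \right)} = \frac{2}{3} + \frac{F}{3}$
$W{\left(V \right)} = \sqrt{V}$
$M = -2$
$L{\left(t,n \right)} = 2 \sqrt{t}$ ($L{\left(t,n \right)} = \left(-2\right) \left(-1\right) \sqrt{t} = 2 \sqrt{t}$)
$R = 4 \sqrt{7}$ ($R = 2 \cdot 2 \sqrt{7} = 4 \sqrt{7} \approx 10.583$)
$\left(z{\left(\left(-5\right) 6 \right)} + 145\right) R = \left(\left(\frac{2}{3} + \frac{\left(-5\right) 6}{3}\right) + 145\right) 4 \sqrt{7} = \left(\left(\frac{2}{3} + \frac{1}{3} \left(-30\right)\right) + 145\right) 4 \sqrt{7} = \left(\left(\frac{2}{3} - 10\right) + 145\right) 4 \sqrt{7} = \left(- \frac{28}{3} + 145\right) 4 \sqrt{7} = \frac{407 \cdot 4 \sqrt{7}}{3} = \frac{1628 \sqrt{7}}{3}$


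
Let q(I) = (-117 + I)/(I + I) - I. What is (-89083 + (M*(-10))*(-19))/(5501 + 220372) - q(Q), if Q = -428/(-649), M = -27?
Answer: 11098810193777/125482389912 ≈ 88.449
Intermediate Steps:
Q = 428/649 (Q = -428*(-1/649) = 428/649 ≈ 0.65948)
q(I) = -I + (-117 + I)/(2*I) (q(I) = (-117 + I)/((2*I)) - I = (-117 + I)*(1/(2*I)) - I = (-117 + I)/(2*I) - I = -I + (-117 + I)/(2*I))
(-89083 + (M*(-10))*(-19))/(5501 + 220372) - q(Q) = (-89083 - 27*(-10)*(-19))/(5501 + 220372) - (1/2 - 1*428/649 - 117/(2*428/649)) = (-89083 + 270*(-19))/225873 - (1/2 - 428/649 - 117/2*649/428) = (-89083 - 5130)*(1/225873) - (1/2 - 428/649 - 75933/856) = -94213*1/225873 - 1*(-49369113/555544) = -94213/225873 + 49369113/555544 = 11098810193777/125482389912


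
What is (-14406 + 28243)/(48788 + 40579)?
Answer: 13837/89367 ≈ 0.15483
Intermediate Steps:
(-14406 + 28243)/(48788 + 40579) = 13837/89367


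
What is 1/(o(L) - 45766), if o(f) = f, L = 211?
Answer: -1/45555 ≈ -2.1951e-5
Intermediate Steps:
1/(o(L) - 45766) = 1/(211 - 45766) = 1/(-45555) = -1/45555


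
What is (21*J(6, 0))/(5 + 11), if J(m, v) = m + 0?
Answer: 63/8 ≈ 7.8750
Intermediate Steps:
J(m, v) = m
(21*J(6, 0))/(5 + 11) = (21*6)/(5 + 11) = 126/16 = 126*(1/16) = 63/8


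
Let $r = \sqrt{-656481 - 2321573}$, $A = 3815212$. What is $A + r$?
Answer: $3815212 + i \sqrt{2978054} \approx 3.8152 \cdot 10^{6} + 1725.7 i$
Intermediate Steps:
$r = i \sqrt{2978054}$ ($r = \sqrt{-2978054} = i \sqrt{2978054} \approx 1725.7 i$)
$A + r = 3815212 + i \sqrt{2978054}$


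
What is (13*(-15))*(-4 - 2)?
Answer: 1170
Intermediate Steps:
(13*(-15))*(-4 - 2) = -195*(-6) = 1170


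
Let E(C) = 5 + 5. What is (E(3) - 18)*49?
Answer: -392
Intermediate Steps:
E(C) = 10
(E(3) - 18)*49 = (10 - 18)*49 = -8*49 = -392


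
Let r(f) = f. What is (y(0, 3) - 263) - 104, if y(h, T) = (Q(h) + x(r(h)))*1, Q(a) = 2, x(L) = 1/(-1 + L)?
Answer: -366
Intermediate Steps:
y(h, T) = 2 + 1/(-1 + h) (y(h, T) = (2 + 1/(-1 + h))*1 = 2 + 1/(-1 + h))
(y(0, 3) - 263) - 104 = ((-1 + 2*0)/(-1 + 0) - 263) - 104 = ((-1 + 0)/(-1) - 263) - 104 = (-1*(-1) - 263) - 104 = (1 - 263) - 104 = -262 - 104 = -366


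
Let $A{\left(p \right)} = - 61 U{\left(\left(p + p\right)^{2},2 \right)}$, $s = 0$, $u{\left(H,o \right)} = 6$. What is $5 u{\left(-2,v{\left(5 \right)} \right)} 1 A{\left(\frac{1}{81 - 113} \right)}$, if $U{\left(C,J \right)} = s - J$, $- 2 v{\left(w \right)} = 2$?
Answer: $3660$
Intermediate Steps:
$v{\left(w \right)} = -1$ ($v{\left(w \right)} = \left(- \frac{1}{2}\right) 2 = -1$)
$U{\left(C,J \right)} = - J$ ($U{\left(C,J \right)} = 0 - J = - J$)
$A{\left(p \right)} = 122$ ($A{\left(p \right)} = - 61 \left(\left(-1\right) 2\right) = \left(-61\right) \left(-2\right) = 122$)
$5 u{\left(-2,v{\left(5 \right)} \right)} 1 A{\left(\frac{1}{81 - 113} \right)} = 5 \cdot 6 \cdot 1 \cdot 122 = 30 \cdot 1 \cdot 122 = 30 \cdot 122 = 3660$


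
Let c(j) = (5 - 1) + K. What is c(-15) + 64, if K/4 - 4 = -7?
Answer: 56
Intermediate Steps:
K = -12 (K = 16 + 4*(-7) = 16 - 28 = -12)
c(j) = -8 (c(j) = (5 - 1) - 12 = 4 - 12 = -8)
c(-15) + 64 = -8 + 64 = 56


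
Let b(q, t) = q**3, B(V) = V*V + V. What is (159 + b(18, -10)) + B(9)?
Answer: 6081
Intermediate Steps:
B(V) = V + V**2 (B(V) = V**2 + V = V + V**2)
(159 + b(18, -10)) + B(9) = (159 + 18**3) + 9*(1 + 9) = (159 + 5832) + 9*10 = 5991 + 90 = 6081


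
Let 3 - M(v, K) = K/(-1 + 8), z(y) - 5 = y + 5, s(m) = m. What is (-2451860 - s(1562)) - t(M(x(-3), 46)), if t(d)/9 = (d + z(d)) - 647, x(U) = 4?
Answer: -17133373/7 ≈ -2.4476e+6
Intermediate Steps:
z(y) = 10 + y (z(y) = 5 + (y + 5) = 5 + (5 + y) = 10 + y)
M(v, K) = 3 - K/7 (M(v, K) = 3 - K/(-1 + 8) = 3 - K/7)
t(d) = -5733 + 18*d (t(d) = 9*((d + (10 + d)) - 647) = 9*((10 + 2*d) - 647) = 9*(-637 + 2*d) = -5733 + 18*d)
(-2451860 - s(1562)) - t(M(x(-3), 46)) = (-2451860 - 1*1562) - (-5733 + 18*(3 - ⅐*46)) = (-2451860 - 1562) - (-5733 + 18*(3 - 46/7)) = -2453422 - (-5733 + 18*(-25/7)) = -2453422 - (-5733 - 450/7) = -2453422 - 1*(-40581/7) = -2453422 + 40581/7 = -17133373/7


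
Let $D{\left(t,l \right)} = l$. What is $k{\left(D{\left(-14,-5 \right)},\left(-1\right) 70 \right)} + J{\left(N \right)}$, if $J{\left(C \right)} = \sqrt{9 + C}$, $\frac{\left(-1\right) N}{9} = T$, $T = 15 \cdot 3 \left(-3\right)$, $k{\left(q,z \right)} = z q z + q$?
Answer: $-24505 + 6 \sqrt{34} \approx -24470.0$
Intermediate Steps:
$k{\left(q,z \right)} = q + q z^{2}$ ($k{\left(q,z \right)} = q z z + q = q z^{2} + q = q + q z^{2}$)
$T = -135$ ($T = 15 \left(-9\right) = -135$)
$N = 1215$ ($N = \left(-9\right) \left(-135\right) = 1215$)
$k{\left(D{\left(-14,-5 \right)},\left(-1\right) 70 \right)} + J{\left(N \right)} = - 5 \left(1 + \left(\left(-1\right) 70\right)^{2}\right) + \sqrt{9 + 1215} = - 5 \left(1 + \left(-70\right)^{2}\right) + \sqrt{1224} = - 5 \left(1 + 4900\right) + 6 \sqrt{34} = \left(-5\right) 4901 + 6 \sqrt{34} = -24505 + 6 \sqrt{34}$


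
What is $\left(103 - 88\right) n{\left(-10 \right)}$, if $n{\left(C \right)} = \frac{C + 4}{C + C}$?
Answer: $\frac{9}{2} \approx 4.5$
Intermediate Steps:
$n{\left(C \right)} = \frac{4 + C}{2 C}$
$\left(103 - 88\right) n{\left(-10 \right)} = \left(103 - 88\right) \frac{4 - 10}{2 \left(-10\right)} = 15 \cdot \frac{1}{2} \left(- \frac{1}{10}\right) \left(-6\right) = 15 \cdot \frac{3}{10} = \frac{9}{2}$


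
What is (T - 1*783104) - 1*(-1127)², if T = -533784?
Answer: -2587017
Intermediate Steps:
(T - 1*783104) - 1*(-1127)² = (-533784 - 1*783104) - 1*(-1127)² = (-533784 - 783104) - 1*1270129 = -1316888 - 1270129 = -2587017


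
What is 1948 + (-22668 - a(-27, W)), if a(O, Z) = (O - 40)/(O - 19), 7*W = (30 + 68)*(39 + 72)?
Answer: -953187/46 ≈ -20721.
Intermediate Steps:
W = 1554 (W = ((30 + 68)*(39 + 72))/7 = (98*111)/7 = (⅐)*10878 = 1554)
a(O, Z) = (-40 + O)/(-19 + O)
1948 + (-22668 - a(-27, W)) = 1948 + (-22668 - (-40 - 27)/(-19 - 27)) = 1948 + (-22668 - (-67)/(-46)) = 1948 + (-22668 - (-1)*(-67)/46) = 1948 + (-22668 - 1*67/46) = 1948 + (-22668 - 67/46) = 1948 - 1042795/46 = -953187/46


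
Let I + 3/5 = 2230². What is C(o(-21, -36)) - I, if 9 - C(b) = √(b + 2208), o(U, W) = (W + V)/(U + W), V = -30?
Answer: -24864452/5 - √797506/19 ≈ -4.9729e+6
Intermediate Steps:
o(U, W) = (-30 + W)/(U + W) (o(U, W) = (W - 30)/(U + W) = (-30 + W)/(U + W))
C(b) = 9 - √(2208 + b) (C(b) = 9 - √(b + 2208) = 9 - √(2208 + b))
I = 24864497/5 (I = -⅗ + 2230² = -⅗ + 4972900 = 24864497/5 ≈ 4.9729e+6)
C(o(-21, -36)) - I = (9 - √(2208 + (-30 - 36)/(-21 - 36))) - 1*24864497/5 = (9 - √(2208 - 66/(-57))) - 24864497/5 = (9 - √(2208 - 1/57*(-66))) - 24864497/5 = (9 - √(2208 + 22/19)) - 24864497/5 = (9 - √(41974/19)) - 24864497/5 = (9 - √797506/19) - 24864497/5 = -24864452/5 - √797506/19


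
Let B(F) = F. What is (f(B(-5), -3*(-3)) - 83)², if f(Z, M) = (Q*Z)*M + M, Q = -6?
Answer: 38416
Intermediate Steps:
f(Z, M) = M - 6*M*Z (f(Z, M) = (-6*Z)*M + M = -6*M*Z + M = M - 6*M*Z)
(f(B(-5), -3*(-3)) - 83)² = ((-3*(-3))*(1 - 6*(-5)) - 83)² = (9*(1 + 30) - 83)² = (9*31 - 83)² = (279 - 83)² = 196² = 38416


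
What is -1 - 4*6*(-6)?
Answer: 143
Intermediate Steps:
-1 - 4*6*(-6) = -1 - 24*(-6) = -1 + 144 = 143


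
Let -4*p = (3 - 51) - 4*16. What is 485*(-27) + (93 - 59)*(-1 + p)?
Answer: -12177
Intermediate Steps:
p = 28 (p = -((3 - 51) - 4*16)/4 = -(-48 - 64)/4 = -1/4*(-112) = 28)
485*(-27) + (93 - 59)*(-1 + p) = 485*(-27) + (93 - 59)*(-1 + 28) = -13095 + 34*27 = -13095 + 918 = -12177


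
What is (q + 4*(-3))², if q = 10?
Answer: 4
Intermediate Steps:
(q + 4*(-3))² = (10 + 4*(-3))² = (10 - 12)² = (-2)² = 4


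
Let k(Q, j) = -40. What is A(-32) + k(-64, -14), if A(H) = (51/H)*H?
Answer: 11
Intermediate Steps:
A(H) = 51
A(-32) + k(-64, -14) = 51 - 40 = 11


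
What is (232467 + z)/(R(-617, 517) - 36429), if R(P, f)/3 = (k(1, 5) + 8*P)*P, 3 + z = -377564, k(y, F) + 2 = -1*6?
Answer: -29020/1822983 ≈ -0.015919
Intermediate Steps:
k(y, F) = -8 (k(y, F) = -2 - 1*6 = -2 - 6 = -8)
z = -377567 (z = -3 - 377564 = -377567)
R(P, f) = 3*P*(-8 + 8*P) (R(P, f) = 3*((-8 + 8*P)*P) = 3*(P*(-8 + 8*P)) = 3*P*(-8 + 8*P))
(232467 + z)/(R(-617, 517) - 36429) = (232467 - 377567)/(24*(-617)*(-1 - 617) - 36429) = -145100/(24*(-617)*(-618) - 36429) = -145100/(9151344 - 36429) = -145100/9114915 = -145100*1/9114915 = -29020/1822983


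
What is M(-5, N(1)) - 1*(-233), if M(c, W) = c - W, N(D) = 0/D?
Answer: 228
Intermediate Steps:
N(D) = 0
M(-5, N(1)) - 1*(-233) = (-5 - 1*0) - 1*(-233) = (-5 + 0) + 233 = -5 + 233 = 228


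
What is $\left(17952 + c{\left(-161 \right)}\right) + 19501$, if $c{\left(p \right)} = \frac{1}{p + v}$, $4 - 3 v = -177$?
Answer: $\frac{11310803}{302} \approx 37453.0$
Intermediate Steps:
$v = \frac{181}{3}$ ($v = \frac{4}{3} - -59 = \frac{4}{3} + 59 = \frac{181}{3} \approx 60.333$)
$c{\left(p \right)} = \frac{1}{\frac{181}{3} + p}$ ($c{\left(p \right)} = \frac{1}{p + \frac{181}{3}} = \frac{1}{\frac{181}{3} + p}$)
$\left(17952 + c{\left(-161 \right)}\right) + 19501 = \left(17952 + \frac{3}{181 + 3 \left(-161\right)}\right) + 19501 = \left(17952 + \frac{3}{181 - 483}\right) + 19501 = \left(17952 + \frac{3}{-302}\right) + 19501 = \left(17952 + 3 \left(- \frac{1}{302}\right)\right) + 19501 = \left(17952 - \frac{3}{302}\right) + 19501 = \frac{5421501}{302} + 19501 = \frac{11310803}{302}$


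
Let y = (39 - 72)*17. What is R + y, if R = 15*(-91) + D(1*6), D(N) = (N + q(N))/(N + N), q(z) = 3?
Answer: -7701/4 ≈ -1925.3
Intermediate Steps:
D(N) = (3 + N)/(2*N) (D(N) = (N + 3)/(N + N) = (3 + N)/((2*N)) = (3 + N)*(1/(2*N)) = (3 + N)/(2*N))
y = -561 (y = -33*17 = -561)
R = -5457/4 (R = 15*(-91) + (3 + 1*6)/(2*((1*6))) = -1365 + (1/2)*(3 + 6)/6 = -1365 + (1/2)*(1/6)*9 = -1365 + 3/4 = -5457/4 ≈ -1364.3)
R + y = -5457/4 - 561 = -7701/4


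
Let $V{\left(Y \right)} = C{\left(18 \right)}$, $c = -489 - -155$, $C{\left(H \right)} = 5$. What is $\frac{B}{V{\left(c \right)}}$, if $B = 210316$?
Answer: $\frac{210316}{5} \approx 42063.0$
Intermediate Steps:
$c = -334$ ($c = -489 + 155 = -334$)
$V{\left(Y \right)} = 5$
$\frac{B}{V{\left(c \right)}} = \frac{210316}{5}$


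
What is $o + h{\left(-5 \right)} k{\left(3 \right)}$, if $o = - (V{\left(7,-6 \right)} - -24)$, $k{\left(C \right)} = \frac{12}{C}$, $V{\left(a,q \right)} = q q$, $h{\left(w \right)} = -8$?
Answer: $-92$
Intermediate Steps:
$V{\left(a,q \right)} = q^{2}$
$o = -60$ ($o = - (\left(-6\right)^{2} - -24) = - (36 + 24) = \left(-1\right) 60 = -60$)
$o + h{\left(-5 \right)} k{\left(3 \right)} = -60 - 8 \cdot \frac{12}{3} = -60 - 8 \cdot 12 \cdot \frac{1}{3} = -60 - 32 = -92$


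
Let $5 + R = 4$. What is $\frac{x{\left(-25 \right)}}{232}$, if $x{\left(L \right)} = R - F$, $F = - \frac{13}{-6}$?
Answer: $- \frac{19}{1392} \approx -0.013649$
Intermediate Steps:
$R = -1$ ($R = -5 + 4 = -1$)
$F = \frac{13}{6}$ ($F = \left(-13\right) \left(- \frac{1}{6}\right) = \frac{13}{6} \approx 2.1667$)
$x{\left(L \right)} = - \frac{19}{6}$ ($x{\left(L \right)} = -1 - \frac{13}{6} = - \frac{19}{6}$)
$\frac{x{\left(-25 \right)}}{232} = - \frac{19}{6 \cdot 232} = \left(- \frac{19}{6}\right) \frac{1}{232} = - \frac{19}{1392}$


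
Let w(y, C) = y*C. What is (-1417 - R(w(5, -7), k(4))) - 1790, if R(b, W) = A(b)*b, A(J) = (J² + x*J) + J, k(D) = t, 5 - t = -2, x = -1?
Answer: 39668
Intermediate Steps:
t = 7 (t = 5 - 1*(-2) = 5 + 2 = 7)
k(D) = 7
w(y, C) = C*y
A(J) = J² (A(J) = (J² - J) + J = J²)
R(b, W) = b³ (R(b, W) = b²*b = b³)
(-1417 - R(w(5, -7), k(4))) - 1790 = (-1417 - (-7*5)³) - 1790 = (-1417 - 1*(-35)³) - 1790 = (-1417 - 1*(-42875)) - 1790 = (-1417 + 42875) - 1790 = 41458 - 1790 = 39668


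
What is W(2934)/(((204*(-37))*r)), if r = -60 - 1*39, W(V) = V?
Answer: 163/41514 ≈ 0.0039264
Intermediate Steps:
r = -99 (r = -60 - 39 = -99)
W(2934)/(((204*(-37))*r)) = 2934/(((204*(-37))*(-99))) = 2934/((-7548*(-99))) = 2934/747252 = 2934*(1/747252) = 163/41514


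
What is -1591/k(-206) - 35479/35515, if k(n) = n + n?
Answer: 41887017/14632180 ≈ 2.8627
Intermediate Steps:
k(n) = 2*n
-1591/k(-206) - 35479/35515 = -1591/(2*(-206)) - 35479/35515 = -1591/(-412) - 35479*1/35515 = -1591*(-1/412) - 35479/35515 = 1591/412 - 35479/35515 = 41887017/14632180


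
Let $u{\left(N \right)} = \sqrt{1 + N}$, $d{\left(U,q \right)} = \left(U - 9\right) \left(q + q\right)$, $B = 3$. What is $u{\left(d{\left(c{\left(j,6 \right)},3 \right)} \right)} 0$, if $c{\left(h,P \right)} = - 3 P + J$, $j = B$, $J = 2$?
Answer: $0$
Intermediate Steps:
$j = 3$
$c{\left(h,P \right)} = 2 - 3 P$ ($c{\left(h,P \right)} = - 3 P + 2 = 2 - 3 P$)
$d{\left(U,q \right)} = 2 q \left(-9 + U\right)$ ($d{\left(U,q \right)} = \left(-9 + U\right) 2 q = 2 q \left(-9 + U\right)$)
$u{\left(d{\left(c{\left(j,6 \right)},3 \right)} \right)} 0 = \sqrt{1 + 2 \cdot 3 \left(-9 + \left(2 - 18\right)\right)} 0 = \sqrt{1 + 2 \cdot 3 \left(-9 - 16\right)} 0 = \sqrt{1 + 2 \cdot 3 \left(-25\right)} 0 = \sqrt{1 - 150} \cdot 0 = \sqrt{-149} \cdot 0 = i \sqrt{149} \cdot 0 = 0$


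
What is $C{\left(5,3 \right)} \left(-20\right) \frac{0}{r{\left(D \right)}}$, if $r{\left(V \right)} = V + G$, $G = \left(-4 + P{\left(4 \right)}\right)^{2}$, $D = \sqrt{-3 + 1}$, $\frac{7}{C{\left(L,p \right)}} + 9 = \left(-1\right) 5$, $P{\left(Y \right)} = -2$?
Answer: $0$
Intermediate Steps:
$C{\left(L,p \right)} = - \frac{1}{2}$ ($C{\left(L,p \right)} = \frac{7}{-9 - 5} = \frac{7}{-14} = 7 \left(- \frac{1}{14}\right) = - \frac{1}{2}$)
$D = i \sqrt{2}$ ($D = \sqrt{-2} = i \sqrt{2} \approx 1.4142 i$)
$G = 36$ ($G = \left(-4 - 2\right)^{2} = \left(-6\right)^{2} = 36$)
$r{\left(V \right)} = 36 + V$ ($r{\left(V \right)} = V + 36 = 36 + V$)
$C{\left(5,3 \right)} \left(-20\right) \frac{0}{r{\left(D \right)}} = \left(- \frac{1}{2}\right) \left(-20\right) \frac{0}{36 + i \sqrt{2}} = 10 \cdot 0 = 0$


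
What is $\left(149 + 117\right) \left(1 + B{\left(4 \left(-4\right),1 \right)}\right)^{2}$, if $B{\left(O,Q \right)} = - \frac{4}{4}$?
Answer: $0$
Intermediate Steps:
$B{\left(O,Q \right)} = -1$ ($B{\left(O,Q \right)} = \left(-4\right) \frac{1}{4} = -1$)
$\left(149 + 117\right) \left(1 + B{\left(4 \left(-4\right),1 \right)}\right)^{2} = \left(149 + 117\right) \left(1 - 1\right)^{2} = 266 \cdot 0^{2} = 266 \cdot 0 = 0$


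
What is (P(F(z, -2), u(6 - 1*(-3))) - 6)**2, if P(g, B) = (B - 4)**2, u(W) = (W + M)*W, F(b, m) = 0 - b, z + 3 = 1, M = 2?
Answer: 81342361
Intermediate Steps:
z = -2 (z = -3 + 1 = -2)
F(b, m) = -b
u(W) = W*(2 + W) (u(W) = (W + 2)*W = (2 + W)*W = W*(2 + W))
P(g, B) = (-4 + B)**2
(P(F(z, -2), u(6 - 1*(-3))) - 6)**2 = ((-4 + (6 - 1*(-3))*(2 + (6 - 1*(-3))))**2 - 6)**2 = ((-4 + (6 + 3)*(2 + (6 + 3)))**2 - 6)**2 = ((-4 + 9*(2 + 9))**2 - 6)**2 = ((-4 + 9*11)**2 - 6)**2 = ((-4 + 99)**2 - 6)**2 = (95**2 - 6)**2 = (9025 - 6)**2 = 9019**2 = 81342361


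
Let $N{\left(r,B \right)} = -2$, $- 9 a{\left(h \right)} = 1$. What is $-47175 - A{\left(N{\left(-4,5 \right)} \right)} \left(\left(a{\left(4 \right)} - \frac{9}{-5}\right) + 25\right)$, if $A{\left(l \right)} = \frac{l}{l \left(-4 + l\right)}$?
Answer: $- \frac{12736049}{270} \approx -47171.0$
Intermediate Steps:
$a{\left(h \right)} = - \frac{1}{9}$ ($a{\left(h \right)} = \left(- \frac{1}{9}\right) 1 = - \frac{1}{9}$)
$A{\left(l \right)} = \frac{1}{-4 + l}$ ($A{\left(l \right)} = l \frac{1}{l \left(-4 + l\right)} = \frac{1}{-4 + l}$)
$-47175 - A{\left(N{\left(-4,5 \right)} \right)} \left(\left(a{\left(4 \right)} - \frac{9}{-5}\right) + 25\right) = -47175 - \frac{\left(- \frac{1}{9} - \frac{9}{-5}\right) + 25}{-4 - 2} = -47175 - \frac{\left(- \frac{1}{9} - - \frac{9}{5}\right) + 25}{-6} = -47175 - - \frac{\left(- \frac{1}{9} + \frac{9}{5}\right) + 25}{6} = -47175 - - \frac{\frac{76}{45} + 25}{6} = -47175 - \left(- \frac{1}{6}\right) \frac{1201}{45} = -47175 - - \frac{1201}{270} = -47175 + \frac{1201}{270} = - \frac{12736049}{270}$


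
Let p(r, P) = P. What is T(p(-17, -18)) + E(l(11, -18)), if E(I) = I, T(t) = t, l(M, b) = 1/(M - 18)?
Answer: -127/7 ≈ -18.143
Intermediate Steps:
l(M, b) = 1/(-18 + M)
T(p(-17, -18)) + E(l(11, -18)) = -18 + 1/(-18 + 11) = -18 + 1/(-7) = -18 - 1/7 = -127/7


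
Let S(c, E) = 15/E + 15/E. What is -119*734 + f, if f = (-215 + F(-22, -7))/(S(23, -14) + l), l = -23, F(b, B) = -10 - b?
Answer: -15371475/176 ≈ -87338.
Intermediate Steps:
S(c, E) = 30/E
f = 1421/176 (f = (-215 + (-10 - 1*(-22)))/(30/(-14) - 23) = (-215 + (-10 + 22))/(30*(-1/14) - 23) = (-215 + 12)/(-15/7 - 23) = -203/(-176/7) = -203*(-7/176) = 1421/176 ≈ 8.0739)
-119*734 + f = -119*734 + 1421/176 = -87346 + 1421/176 = -15371475/176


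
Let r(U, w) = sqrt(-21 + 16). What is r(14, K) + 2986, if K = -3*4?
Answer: 2986 + I*sqrt(5) ≈ 2986.0 + 2.2361*I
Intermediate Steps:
K = -12
r(U, w) = I*sqrt(5) (r(U, w) = sqrt(-5) = I*sqrt(5))
r(14, K) + 2986 = I*sqrt(5) + 2986 = 2986 + I*sqrt(5)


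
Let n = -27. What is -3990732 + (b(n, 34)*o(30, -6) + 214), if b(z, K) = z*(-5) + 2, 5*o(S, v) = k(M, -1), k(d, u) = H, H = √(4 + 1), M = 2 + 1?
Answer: -3990518 + 137*√5/5 ≈ -3.9905e+6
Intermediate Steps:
M = 3
H = √5 ≈ 2.2361
k(d, u) = √5
o(S, v) = √5/5
b(z, K) = 2 - 5*z (b(z, K) = -5*z + 2 = 2 - 5*z)
-3990732 + (b(n, 34)*o(30, -6) + 214) = -3990732 + ((2 - 5*(-27))*(√5/5) + 214) = -3990732 + ((2 + 135)*(√5/5) + 214) = -3990732 + (137*(√5/5) + 214) = -3990732 + (137*√5/5 + 214) = -3990732 + (214 + 137*√5/5) = -3990518 + 137*√5/5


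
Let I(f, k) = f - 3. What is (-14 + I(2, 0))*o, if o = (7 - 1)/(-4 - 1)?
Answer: 18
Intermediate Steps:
I(f, k) = -3 + f
o = -6/5 (o = 6/(-5) = 6*(-⅕) = -6/5 ≈ -1.2000)
(-14 + I(2, 0))*o = (-14 + (-3 + 2))*(-6/5) = (-14 - 1)*(-6/5) = -15*(-6/5) = 18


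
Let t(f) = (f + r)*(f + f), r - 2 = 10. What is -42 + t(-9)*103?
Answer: -5604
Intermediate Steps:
r = 12 (r = 2 + 10 = 12)
t(f) = 2*f*(12 + f) (t(f) = (f + 12)*(f + f) = (12 + f)*(2*f) = 2*f*(12 + f))
-42 + t(-9)*103 = -42 + (2*(-9)*(12 - 9))*103 = -42 + (2*(-9)*3)*103 = -42 - 54*103 = -42 - 5562 = -5604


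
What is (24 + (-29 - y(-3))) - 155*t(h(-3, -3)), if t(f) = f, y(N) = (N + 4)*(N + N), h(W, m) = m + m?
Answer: 931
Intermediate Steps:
h(W, m) = 2*m
y(N) = 2*N*(4 + N) (y(N) = (4 + N)*(2*N) = 2*N*(4 + N))
(24 + (-29 - y(-3))) - 155*t(h(-3, -3)) = (24 + (-29 - 2*(-3)*(4 - 3))) - 310*(-3) = (24 + (-29 - 2*(-3))) - 155*(-6) = (24 + (-29 - 1*(-6))) + 930 = (24 + (-29 + 6)) + 930 = (24 - 23) + 930 = 1 + 930 = 931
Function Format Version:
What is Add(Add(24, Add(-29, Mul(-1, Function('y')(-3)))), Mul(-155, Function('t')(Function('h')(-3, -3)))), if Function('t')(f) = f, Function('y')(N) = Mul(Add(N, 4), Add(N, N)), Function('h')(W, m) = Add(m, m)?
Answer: 931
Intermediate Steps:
Function('h')(W, m) = Mul(2, m)
Function('y')(N) = Mul(2, N, Add(4, N)) (Function('y')(N) = Mul(Add(4, N), Mul(2, N)) = Mul(2, N, Add(4, N)))
Add(Add(24, Add(-29, Mul(-1, Function('y')(-3)))), Mul(-155, Function('t')(Function('h')(-3, -3)))) = Add(Add(24, Add(-29, Mul(-1, Mul(2, -3, Add(4, -3))))), Mul(-155, Mul(2, -3))) = Add(Add(24, Add(-29, Mul(-1, Mul(2, -3, 1)))), Mul(-155, -6)) = Add(Add(24, Add(-29, Mul(-1, -6))), 930) = Add(Add(24, Add(-29, 6)), 930) = Add(Add(24, -23), 930) = Add(1, 930) = 931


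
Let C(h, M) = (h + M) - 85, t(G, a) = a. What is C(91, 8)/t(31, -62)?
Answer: -7/31 ≈ -0.22581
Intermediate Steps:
C(h, M) = -85 + M + h (C(h, M) = (M + h) - 85 = -85 + M + h)
C(91, 8)/t(31, -62) = (-85 + 8 + 91)/(-62) = 14*(-1/62) = -7/31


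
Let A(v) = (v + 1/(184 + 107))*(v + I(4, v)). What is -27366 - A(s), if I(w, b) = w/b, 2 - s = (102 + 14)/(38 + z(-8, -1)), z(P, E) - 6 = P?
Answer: -2365634762/86427 ≈ -27371.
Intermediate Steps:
z(P, E) = 6 + P
s = -11/9 (s = 2 - (102 + 14)/(38 + (6 - 8)) = 2 - 116/(38 - 2) = 2 - 116/36 = 2 - 1*29/9 = 2 - 29/9 = -11/9 ≈ -1.2222)
A(v) = (1/291 + v)*(v + 4/v) (A(v) = (v + 1/(184 + 107))*(v + 4/v) = (v + 1/291)*(v + 4/v) = (1/291 + v)*(v + 4/v))
-27366 - A(s) = -27366 - (4 + (-11/9)² + (1/291)*(-11/9) + 4/(291*(-11/9))) = -27366 - (4 + 121/81 - 11/2619 + (4/291)*(-9/11)) = -27366 - (4 + 121/81 - 11/2619 - 12/1067) = -27366 - 1*473480/86427 = -27366 - 473480/86427 = -2365634762/86427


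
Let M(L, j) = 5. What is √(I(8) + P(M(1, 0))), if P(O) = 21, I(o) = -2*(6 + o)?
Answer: I*√7 ≈ 2.6458*I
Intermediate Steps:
I(o) = -12 - 2*o
√(I(8) + P(M(1, 0))) = √((-12 - 2*8) + 21) = √((-12 - 16) + 21) = √(-28 + 21) = √(-7) = I*√7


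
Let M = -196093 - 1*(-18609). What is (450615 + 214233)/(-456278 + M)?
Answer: -36936/35209 ≈ -1.0490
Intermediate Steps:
M = -177484 (M = -196093 + 18609 = -177484)
(450615 + 214233)/(-456278 + M) = (450615 + 214233)/(-456278 - 177484) = 664848/(-633762) = 664848*(-1/633762) = -36936/35209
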